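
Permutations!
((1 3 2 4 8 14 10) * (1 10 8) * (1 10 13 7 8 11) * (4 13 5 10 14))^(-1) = (1 11 14 4 8 7 13 2 3)(5 10)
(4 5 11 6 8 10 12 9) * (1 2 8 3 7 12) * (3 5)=(1 2 8 10)(3 7 12 9 4)(5 11 6)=[0, 2, 8, 7, 3, 11, 5, 12, 10, 4, 1, 6, 9]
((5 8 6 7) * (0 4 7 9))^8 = (0 4 7 5 8 6 9)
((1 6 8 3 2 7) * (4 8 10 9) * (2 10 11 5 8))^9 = (1 2 9 3 5 6 7 4 10 8 11)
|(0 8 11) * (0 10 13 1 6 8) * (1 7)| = |(1 6 8 11 10 13 7)| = 7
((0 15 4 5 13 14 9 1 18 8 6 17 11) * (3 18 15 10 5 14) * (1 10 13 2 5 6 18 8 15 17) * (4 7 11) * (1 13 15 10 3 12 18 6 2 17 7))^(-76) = ((0 15 1 7 11)(2 5 17 4 14 9 3 8 6 13 12 18 10))^(-76) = (0 11 7 1 15)(2 17 14 3 6 12 10 5 4 9 8 13 18)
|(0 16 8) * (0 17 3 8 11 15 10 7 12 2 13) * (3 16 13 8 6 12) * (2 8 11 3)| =30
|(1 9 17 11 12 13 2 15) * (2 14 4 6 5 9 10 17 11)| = |(1 10 17 2 15)(4 6 5 9 11 12 13 14)| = 40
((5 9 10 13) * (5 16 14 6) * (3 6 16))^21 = (3 9)(5 13)(6 10)(14 16)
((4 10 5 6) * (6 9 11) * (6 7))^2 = (4 5 11 6 10 9 7)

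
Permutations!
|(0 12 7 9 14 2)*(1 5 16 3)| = |(0 12 7 9 14 2)(1 5 16 3)| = 12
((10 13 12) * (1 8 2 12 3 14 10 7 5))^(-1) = ((1 8 2 12 7 5)(3 14 10 13))^(-1) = (1 5 7 12 2 8)(3 13 10 14)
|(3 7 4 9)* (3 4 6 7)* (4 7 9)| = 3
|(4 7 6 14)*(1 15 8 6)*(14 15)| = |(1 14 4 7)(6 15 8)| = 12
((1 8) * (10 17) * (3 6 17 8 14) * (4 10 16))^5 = (1 16 14 4 3 10 6 8 17)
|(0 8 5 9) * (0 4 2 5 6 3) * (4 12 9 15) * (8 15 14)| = 18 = |(0 15 4 2 5 14 8 6 3)(9 12)|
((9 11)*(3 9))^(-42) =(11)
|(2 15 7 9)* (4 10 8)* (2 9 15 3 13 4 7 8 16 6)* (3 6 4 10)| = 30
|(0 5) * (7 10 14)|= |(0 5)(7 10 14)|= 6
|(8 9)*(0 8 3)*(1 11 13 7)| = 4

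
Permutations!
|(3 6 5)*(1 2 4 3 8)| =7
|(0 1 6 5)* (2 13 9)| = 12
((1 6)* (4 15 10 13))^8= (15)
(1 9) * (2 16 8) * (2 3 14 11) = (1 9)(2 16 8 3 14 11) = [0, 9, 16, 14, 4, 5, 6, 7, 3, 1, 10, 2, 12, 13, 11, 15, 8]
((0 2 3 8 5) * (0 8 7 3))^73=((0 2)(3 7)(5 8))^73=(0 2)(3 7)(5 8)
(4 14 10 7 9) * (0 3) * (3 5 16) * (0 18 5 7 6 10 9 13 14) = [7, 1, 2, 18, 0, 16, 10, 13, 8, 4, 6, 11, 12, 14, 9, 15, 3, 17, 5] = (0 7 13 14 9 4)(3 18 5 16)(6 10)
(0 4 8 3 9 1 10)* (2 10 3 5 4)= (0 2 10)(1 3 9)(4 8 5)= [2, 3, 10, 9, 8, 4, 6, 7, 5, 1, 0]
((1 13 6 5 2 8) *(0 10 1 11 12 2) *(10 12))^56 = (0 1 2 6 11)(5 10 12 13 8) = ((0 12 2 8 11 10 1 13 6 5))^56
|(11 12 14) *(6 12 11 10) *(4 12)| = |(4 12 14 10 6)| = 5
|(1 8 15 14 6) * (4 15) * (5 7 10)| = 6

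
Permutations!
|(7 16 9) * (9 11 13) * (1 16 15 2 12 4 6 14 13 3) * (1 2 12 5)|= 24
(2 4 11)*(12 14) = (2 4 11)(12 14) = [0, 1, 4, 3, 11, 5, 6, 7, 8, 9, 10, 2, 14, 13, 12]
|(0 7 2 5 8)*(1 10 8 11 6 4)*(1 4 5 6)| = 9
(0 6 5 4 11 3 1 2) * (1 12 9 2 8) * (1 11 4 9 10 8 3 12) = [6, 3, 0, 1, 4, 9, 5, 7, 11, 2, 8, 12, 10] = (0 6 5 9 2)(1 3)(8 11 12 10)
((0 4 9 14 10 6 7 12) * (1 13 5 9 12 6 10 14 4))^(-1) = (14)(0 12 4 9 5 13 1)(6 7)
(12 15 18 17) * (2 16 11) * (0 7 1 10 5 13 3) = (0 7 1 10 5 13 3)(2 16 11)(12 15 18 17) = [7, 10, 16, 0, 4, 13, 6, 1, 8, 9, 5, 2, 15, 3, 14, 18, 11, 12, 17]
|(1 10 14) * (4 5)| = |(1 10 14)(4 5)| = 6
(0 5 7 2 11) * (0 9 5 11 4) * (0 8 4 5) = (0 11 9)(2 5 7)(4 8) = [11, 1, 5, 3, 8, 7, 6, 2, 4, 0, 10, 9]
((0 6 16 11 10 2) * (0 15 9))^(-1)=(0 9 15 2 10 11 16 6)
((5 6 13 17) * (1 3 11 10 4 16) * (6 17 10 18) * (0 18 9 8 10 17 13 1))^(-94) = (0 11 16 3 4 1 10 6 8 18 9)(5 17 13)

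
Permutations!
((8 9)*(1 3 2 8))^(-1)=((1 3 2 8 9))^(-1)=(1 9 8 2 3)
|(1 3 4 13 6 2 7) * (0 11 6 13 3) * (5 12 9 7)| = |(13)(0 11 6 2 5 12 9 7 1)(3 4)| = 18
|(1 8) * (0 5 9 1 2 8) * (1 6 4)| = |(0 5 9 6 4 1)(2 8)| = 6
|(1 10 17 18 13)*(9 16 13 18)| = 6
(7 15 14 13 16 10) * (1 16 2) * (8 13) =(1 16 10 7 15 14 8 13 2) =[0, 16, 1, 3, 4, 5, 6, 15, 13, 9, 7, 11, 12, 2, 8, 14, 10]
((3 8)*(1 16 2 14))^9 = (1 16 2 14)(3 8)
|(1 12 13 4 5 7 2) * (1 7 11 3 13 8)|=30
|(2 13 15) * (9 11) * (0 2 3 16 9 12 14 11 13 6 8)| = 60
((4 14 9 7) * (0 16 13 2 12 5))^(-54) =(16)(4 9)(7 14)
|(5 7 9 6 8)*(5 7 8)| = |(5 8 7 9 6)| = 5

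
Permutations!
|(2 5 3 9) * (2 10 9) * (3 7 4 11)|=6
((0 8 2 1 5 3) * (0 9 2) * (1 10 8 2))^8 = (10)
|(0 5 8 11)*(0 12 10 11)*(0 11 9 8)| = |(0 5)(8 11 12 10 9)| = 10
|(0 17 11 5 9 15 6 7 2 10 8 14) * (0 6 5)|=|(0 17 11)(2 10 8 14 6 7)(5 9 15)|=6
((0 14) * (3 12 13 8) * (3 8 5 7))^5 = ((0 14)(3 12 13 5 7))^5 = (0 14)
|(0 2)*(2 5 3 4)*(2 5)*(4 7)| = 4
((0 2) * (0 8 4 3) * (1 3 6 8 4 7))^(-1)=(0 3 1 7 8 6 4 2)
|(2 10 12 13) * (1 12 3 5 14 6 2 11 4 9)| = 6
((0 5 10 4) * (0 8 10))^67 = (0 5)(4 8 10)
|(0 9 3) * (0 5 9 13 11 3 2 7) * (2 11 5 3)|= 7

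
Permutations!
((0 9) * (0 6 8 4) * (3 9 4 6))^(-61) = (0 4)(3 9)(6 8)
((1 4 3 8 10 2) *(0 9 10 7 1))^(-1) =(0 2 10 9)(1 7 8 3 4)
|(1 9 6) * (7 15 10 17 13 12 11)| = 21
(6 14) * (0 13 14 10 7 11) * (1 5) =(0 13 14 6 10 7 11)(1 5) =[13, 5, 2, 3, 4, 1, 10, 11, 8, 9, 7, 0, 12, 14, 6]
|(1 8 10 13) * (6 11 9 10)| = |(1 8 6 11 9 10 13)| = 7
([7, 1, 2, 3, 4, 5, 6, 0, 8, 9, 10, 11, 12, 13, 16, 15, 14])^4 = (16)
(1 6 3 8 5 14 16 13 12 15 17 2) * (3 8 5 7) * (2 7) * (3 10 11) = [0, 6, 1, 5, 4, 14, 8, 10, 2, 9, 11, 3, 15, 12, 16, 17, 13, 7] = (1 6 8 2)(3 5 14 16 13 12 15 17 7 10 11)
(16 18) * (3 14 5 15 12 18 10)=(3 14 5 15 12 18 16 10)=[0, 1, 2, 14, 4, 15, 6, 7, 8, 9, 3, 11, 18, 13, 5, 12, 10, 17, 16]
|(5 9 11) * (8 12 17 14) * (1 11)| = 4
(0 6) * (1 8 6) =(0 1 8 6) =[1, 8, 2, 3, 4, 5, 0, 7, 6]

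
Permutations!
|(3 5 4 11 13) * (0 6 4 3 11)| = 6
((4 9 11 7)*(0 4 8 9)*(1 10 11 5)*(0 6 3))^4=((0 4 6 3)(1 10 11 7 8 9 5))^4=(1 8 10 9 11 5 7)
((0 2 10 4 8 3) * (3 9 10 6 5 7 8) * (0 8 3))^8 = (0 10 8 7 6)(2 4 9 3 5)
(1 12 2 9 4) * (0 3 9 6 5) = [3, 12, 6, 9, 1, 0, 5, 7, 8, 4, 10, 11, 2] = (0 3 9 4 1 12 2 6 5)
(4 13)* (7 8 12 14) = (4 13)(7 8 12 14) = [0, 1, 2, 3, 13, 5, 6, 8, 12, 9, 10, 11, 14, 4, 7]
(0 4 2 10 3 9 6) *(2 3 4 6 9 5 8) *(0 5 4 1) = (0 6 5 8 2 10 1)(3 4) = [6, 0, 10, 4, 3, 8, 5, 7, 2, 9, 1]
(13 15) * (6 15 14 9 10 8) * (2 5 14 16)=(2 5 14 9 10 8 6 15 13 16)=[0, 1, 5, 3, 4, 14, 15, 7, 6, 10, 8, 11, 12, 16, 9, 13, 2]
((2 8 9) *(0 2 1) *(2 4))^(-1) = (0 1 9 8 2 4)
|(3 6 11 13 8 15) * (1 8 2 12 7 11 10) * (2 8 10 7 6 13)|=20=|(1 10)(2 12 6 7 11)(3 13 8 15)|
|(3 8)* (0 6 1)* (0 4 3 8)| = 5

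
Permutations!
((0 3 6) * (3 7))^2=(0 3)(6 7)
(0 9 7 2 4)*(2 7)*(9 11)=(0 11 9 2 4)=[11, 1, 4, 3, 0, 5, 6, 7, 8, 2, 10, 9]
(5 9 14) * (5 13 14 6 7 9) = (6 7 9)(13 14) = [0, 1, 2, 3, 4, 5, 7, 9, 8, 6, 10, 11, 12, 14, 13]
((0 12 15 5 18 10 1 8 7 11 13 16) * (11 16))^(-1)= ((0 12 15 5 18 10 1 8 7 16)(11 13))^(-1)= (0 16 7 8 1 10 18 5 15 12)(11 13)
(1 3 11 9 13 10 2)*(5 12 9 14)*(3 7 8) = (1 7 8 3 11 14 5 12 9 13 10 2) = [0, 7, 1, 11, 4, 12, 6, 8, 3, 13, 2, 14, 9, 10, 5]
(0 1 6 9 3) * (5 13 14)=(0 1 6 9 3)(5 13 14)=[1, 6, 2, 0, 4, 13, 9, 7, 8, 3, 10, 11, 12, 14, 5]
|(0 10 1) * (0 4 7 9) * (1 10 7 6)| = |(10)(0 7 9)(1 4 6)| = 3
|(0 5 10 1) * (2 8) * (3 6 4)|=|(0 5 10 1)(2 8)(3 6 4)|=12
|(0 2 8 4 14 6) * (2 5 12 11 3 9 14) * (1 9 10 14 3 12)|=24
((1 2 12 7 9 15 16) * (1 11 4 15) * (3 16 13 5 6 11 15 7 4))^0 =(16) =((1 2 12 4 7 9)(3 16 15 13 5 6 11))^0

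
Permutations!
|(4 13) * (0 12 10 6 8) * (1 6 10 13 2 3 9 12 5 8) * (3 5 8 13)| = |(0 8)(1 6)(2 5 13 4)(3 9 12)| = 12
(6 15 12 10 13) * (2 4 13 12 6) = (2 4 13)(6 15)(10 12) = [0, 1, 4, 3, 13, 5, 15, 7, 8, 9, 12, 11, 10, 2, 14, 6]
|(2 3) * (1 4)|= 2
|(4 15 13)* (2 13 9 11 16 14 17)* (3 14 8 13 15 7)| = 12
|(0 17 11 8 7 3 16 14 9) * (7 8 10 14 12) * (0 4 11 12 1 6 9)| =|(0 17 12 7 3 16 1 6 9 4 11 10 14)| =13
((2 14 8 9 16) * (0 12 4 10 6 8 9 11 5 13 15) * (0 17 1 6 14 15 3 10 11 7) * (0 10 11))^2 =(0 4 12)(1 8 10 9 2 17 6 7 14 16 15)(3 5)(11 13) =((0 12 4)(1 6 8 7 10 14 9 16 2 15 17)(3 11 5 13))^2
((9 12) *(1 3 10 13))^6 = (1 10)(3 13)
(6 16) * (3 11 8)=[0, 1, 2, 11, 4, 5, 16, 7, 3, 9, 10, 8, 12, 13, 14, 15, 6]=(3 11 8)(6 16)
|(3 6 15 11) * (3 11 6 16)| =|(3 16)(6 15)| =2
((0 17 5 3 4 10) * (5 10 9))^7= ((0 17 10)(3 4 9 5))^7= (0 17 10)(3 5 9 4)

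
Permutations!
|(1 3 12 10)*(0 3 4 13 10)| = 12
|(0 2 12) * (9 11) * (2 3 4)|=|(0 3 4 2 12)(9 11)|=10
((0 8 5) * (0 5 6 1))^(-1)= (0 1 6 8)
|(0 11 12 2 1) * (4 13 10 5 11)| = |(0 4 13 10 5 11 12 2 1)| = 9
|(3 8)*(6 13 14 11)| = |(3 8)(6 13 14 11)| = 4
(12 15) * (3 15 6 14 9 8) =(3 15 12 6 14 9 8) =[0, 1, 2, 15, 4, 5, 14, 7, 3, 8, 10, 11, 6, 13, 9, 12]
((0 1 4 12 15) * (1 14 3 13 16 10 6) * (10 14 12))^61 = ((0 12 15)(1 4 10 6)(3 13 16 14))^61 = (0 12 15)(1 4 10 6)(3 13 16 14)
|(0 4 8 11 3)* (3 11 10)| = |(11)(0 4 8 10 3)| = 5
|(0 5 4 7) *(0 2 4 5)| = |(2 4 7)| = 3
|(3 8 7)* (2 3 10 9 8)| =|(2 3)(7 10 9 8)| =4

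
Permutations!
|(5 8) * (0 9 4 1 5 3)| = 7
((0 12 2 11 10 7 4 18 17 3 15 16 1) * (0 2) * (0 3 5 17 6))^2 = ((0 12 3 15 16 1 2 11 10 7 4 18 6)(5 17))^2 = (0 3 16 2 10 4 6 12 15 1 11 7 18)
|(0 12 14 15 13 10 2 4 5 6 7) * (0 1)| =12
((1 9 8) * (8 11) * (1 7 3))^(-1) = (1 3 7 8 11 9)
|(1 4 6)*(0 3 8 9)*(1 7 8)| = |(0 3 1 4 6 7 8 9)| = 8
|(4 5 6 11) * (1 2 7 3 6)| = |(1 2 7 3 6 11 4 5)| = 8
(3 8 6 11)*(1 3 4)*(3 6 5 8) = [0, 6, 2, 3, 1, 8, 11, 7, 5, 9, 10, 4] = (1 6 11 4)(5 8)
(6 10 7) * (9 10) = (6 9 10 7) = [0, 1, 2, 3, 4, 5, 9, 6, 8, 10, 7]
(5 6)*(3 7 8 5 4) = (3 7 8 5 6 4) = [0, 1, 2, 7, 3, 6, 4, 8, 5]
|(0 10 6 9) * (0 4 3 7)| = |(0 10 6 9 4 3 7)| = 7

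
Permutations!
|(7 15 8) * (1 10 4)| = 3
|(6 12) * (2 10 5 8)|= 4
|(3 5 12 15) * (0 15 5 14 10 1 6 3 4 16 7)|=10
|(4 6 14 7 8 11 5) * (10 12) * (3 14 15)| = |(3 14 7 8 11 5 4 6 15)(10 12)| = 18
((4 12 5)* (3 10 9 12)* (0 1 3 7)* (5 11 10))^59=(0 7 4 5 3 1)(9 10 11 12)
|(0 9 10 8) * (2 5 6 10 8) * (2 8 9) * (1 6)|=|(0 2 5 1 6 10 8)|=7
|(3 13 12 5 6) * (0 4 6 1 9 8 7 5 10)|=35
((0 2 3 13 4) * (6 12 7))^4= (0 4 13 3 2)(6 12 7)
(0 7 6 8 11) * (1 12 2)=[7, 12, 1, 3, 4, 5, 8, 6, 11, 9, 10, 0, 2]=(0 7 6 8 11)(1 12 2)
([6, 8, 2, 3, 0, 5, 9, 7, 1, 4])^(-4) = (9)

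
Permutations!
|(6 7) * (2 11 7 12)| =5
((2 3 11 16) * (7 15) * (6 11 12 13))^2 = (2 12 6 16 3 13 11)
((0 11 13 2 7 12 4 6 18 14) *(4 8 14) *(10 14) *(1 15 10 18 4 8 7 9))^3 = (0 2 15)(1 14 13)(4 6)(7 12)(8 18)(9 10 11)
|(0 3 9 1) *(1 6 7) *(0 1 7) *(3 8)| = 5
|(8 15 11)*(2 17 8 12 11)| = |(2 17 8 15)(11 12)| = 4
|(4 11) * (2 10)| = 2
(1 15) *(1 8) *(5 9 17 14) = (1 15 8)(5 9 17 14) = [0, 15, 2, 3, 4, 9, 6, 7, 1, 17, 10, 11, 12, 13, 5, 8, 16, 14]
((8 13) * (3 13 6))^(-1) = (3 6 8 13)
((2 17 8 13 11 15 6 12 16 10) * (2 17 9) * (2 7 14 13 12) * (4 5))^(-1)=(2 6 15 11 13 14 7 9)(4 5)(8 17 10 16 12)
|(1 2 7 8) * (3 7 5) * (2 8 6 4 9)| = |(1 8)(2 5 3 7 6 4 9)| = 14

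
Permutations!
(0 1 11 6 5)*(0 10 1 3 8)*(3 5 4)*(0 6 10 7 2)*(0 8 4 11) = (0 5 7 2 8 6 11 10 1)(3 4) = [5, 0, 8, 4, 3, 7, 11, 2, 6, 9, 1, 10]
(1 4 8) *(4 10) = [0, 10, 2, 3, 8, 5, 6, 7, 1, 9, 4] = (1 10 4 8)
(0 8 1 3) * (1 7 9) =[8, 3, 2, 0, 4, 5, 6, 9, 7, 1] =(0 8 7 9 1 3)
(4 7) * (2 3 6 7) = [0, 1, 3, 6, 2, 5, 7, 4] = (2 3 6 7 4)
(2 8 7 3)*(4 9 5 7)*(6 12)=(2 8 4 9 5 7 3)(6 12)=[0, 1, 8, 2, 9, 7, 12, 3, 4, 5, 10, 11, 6]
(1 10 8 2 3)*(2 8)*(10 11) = (1 11 10 2 3) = [0, 11, 3, 1, 4, 5, 6, 7, 8, 9, 2, 10]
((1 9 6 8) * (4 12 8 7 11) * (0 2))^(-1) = (0 2)(1 8 12 4 11 7 6 9)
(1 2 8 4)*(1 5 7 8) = (1 2)(4 5 7 8) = [0, 2, 1, 3, 5, 7, 6, 8, 4]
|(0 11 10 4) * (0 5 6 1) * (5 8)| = |(0 11 10 4 8 5 6 1)| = 8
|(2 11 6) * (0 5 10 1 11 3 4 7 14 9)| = |(0 5 10 1 11 6 2 3 4 7 14 9)| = 12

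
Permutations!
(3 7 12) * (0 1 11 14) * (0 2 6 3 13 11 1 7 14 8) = [7, 1, 6, 14, 4, 5, 3, 12, 0, 9, 10, 8, 13, 11, 2] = (0 7 12 13 11 8)(2 6 3 14)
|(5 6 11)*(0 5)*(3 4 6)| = 6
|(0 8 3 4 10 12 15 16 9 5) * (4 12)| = 8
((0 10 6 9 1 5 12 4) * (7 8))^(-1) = (0 4 12 5 1 9 6 10)(7 8)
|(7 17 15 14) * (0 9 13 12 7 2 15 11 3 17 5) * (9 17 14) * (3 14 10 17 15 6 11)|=|(0 15 9 13 12 7 5)(2 6 11 14)(3 10 17)|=84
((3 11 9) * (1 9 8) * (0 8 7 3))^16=((0 8 1 9)(3 11 7))^16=(3 11 7)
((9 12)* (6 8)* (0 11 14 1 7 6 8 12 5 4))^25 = (0 6)(1 5)(4 7)(9 14)(11 12) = ((0 11 14 1 7 6 12 9 5 4))^25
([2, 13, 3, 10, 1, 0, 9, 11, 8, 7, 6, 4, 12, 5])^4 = [6, 2, 9, 7, 0, 10, 4, 13, 8, 1, 11, 5, 12, 3]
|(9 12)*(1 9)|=3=|(1 9 12)|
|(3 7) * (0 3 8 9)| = 5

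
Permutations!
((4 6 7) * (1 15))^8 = ((1 15)(4 6 7))^8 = (15)(4 7 6)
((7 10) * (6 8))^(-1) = ((6 8)(7 10))^(-1) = (6 8)(7 10)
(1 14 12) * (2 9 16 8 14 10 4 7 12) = (1 10 4 7 12)(2 9 16 8 14) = [0, 10, 9, 3, 7, 5, 6, 12, 14, 16, 4, 11, 1, 13, 2, 15, 8]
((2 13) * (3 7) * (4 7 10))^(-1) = (2 13)(3 7 4 10)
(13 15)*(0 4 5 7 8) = [4, 1, 2, 3, 5, 7, 6, 8, 0, 9, 10, 11, 12, 15, 14, 13] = (0 4 5 7 8)(13 15)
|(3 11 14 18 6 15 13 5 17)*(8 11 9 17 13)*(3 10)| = |(3 9 17 10)(5 13)(6 15 8 11 14 18)| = 12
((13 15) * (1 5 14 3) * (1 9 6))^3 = (1 3)(5 9)(6 14)(13 15)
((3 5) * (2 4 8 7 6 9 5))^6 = (2 5 6 8)(3 9 7 4)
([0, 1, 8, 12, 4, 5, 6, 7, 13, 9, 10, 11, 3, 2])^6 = [0, 1, 2, 3, 4, 5, 6, 7, 8, 9, 10, 11, 12, 13]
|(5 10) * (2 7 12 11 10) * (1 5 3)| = |(1 5 2 7 12 11 10 3)| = 8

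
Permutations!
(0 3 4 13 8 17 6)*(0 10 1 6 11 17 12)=(0 3 4 13 8 12)(1 6 10)(11 17)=[3, 6, 2, 4, 13, 5, 10, 7, 12, 9, 1, 17, 0, 8, 14, 15, 16, 11]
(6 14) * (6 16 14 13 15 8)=(6 13 15 8)(14 16)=[0, 1, 2, 3, 4, 5, 13, 7, 6, 9, 10, 11, 12, 15, 16, 8, 14]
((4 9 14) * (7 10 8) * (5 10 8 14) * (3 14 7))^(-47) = (3 14 4 9 5 10 7 8)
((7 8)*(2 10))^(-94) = (10)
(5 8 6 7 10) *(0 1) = (0 1)(5 8 6 7 10) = [1, 0, 2, 3, 4, 8, 7, 10, 6, 9, 5]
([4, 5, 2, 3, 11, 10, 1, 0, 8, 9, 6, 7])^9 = [4, 5, 2, 3, 11, 10, 1, 0, 8, 9, 6, 7]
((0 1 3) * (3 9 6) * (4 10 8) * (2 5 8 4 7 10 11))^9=(0 3 6 9 1)(2 8 10 11 5 7 4)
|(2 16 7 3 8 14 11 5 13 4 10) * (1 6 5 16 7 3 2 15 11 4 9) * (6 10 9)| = |(1 10 15 11 16 3 8 14 4 9)(2 7)(5 13 6)| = 30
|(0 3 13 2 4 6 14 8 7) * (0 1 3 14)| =10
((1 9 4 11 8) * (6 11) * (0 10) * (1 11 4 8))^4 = ((0 10)(1 9 8 11)(4 6))^4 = (11)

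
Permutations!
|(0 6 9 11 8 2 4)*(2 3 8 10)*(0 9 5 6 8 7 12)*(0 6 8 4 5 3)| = 8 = |(0 4 9 11 10 2 5 8)(3 7 12 6)|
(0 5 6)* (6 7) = (0 5 7 6) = [5, 1, 2, 3, 4, 7, 0, 6]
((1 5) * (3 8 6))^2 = (3 6 8)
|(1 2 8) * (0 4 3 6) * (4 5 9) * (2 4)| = |(0 5 9 2 8 1 4 3 6)| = 9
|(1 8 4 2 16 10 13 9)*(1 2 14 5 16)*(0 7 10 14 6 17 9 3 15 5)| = |(0 7 10 13 3 15 5 16 14)(1 8 4 6 17 9 2)| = 63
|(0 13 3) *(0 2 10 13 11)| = 4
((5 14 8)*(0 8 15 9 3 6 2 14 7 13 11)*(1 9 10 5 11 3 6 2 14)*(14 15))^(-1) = ((0 8 11)(1 9 6 15 10 5 7 13 3 2))^(-1) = (0 11 8)(1 2 3 13 7 5 10 15 6 9)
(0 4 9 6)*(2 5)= [4, 1, 5, 3, 9, 2, 0, 7, 8, 6]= (0 4 9 6)(2 5)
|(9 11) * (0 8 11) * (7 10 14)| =12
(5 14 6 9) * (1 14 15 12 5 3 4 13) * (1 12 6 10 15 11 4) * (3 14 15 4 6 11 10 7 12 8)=(1 15 11 6 9 14 7 12 5 10 4 13 8 3)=[0, 15, 2, 1, 13, 10, 9, 12, 3, 14, 4, 6, 5, 8, 7, 11]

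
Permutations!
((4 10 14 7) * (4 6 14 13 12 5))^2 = (4 13 5 10 12)(6 7 14)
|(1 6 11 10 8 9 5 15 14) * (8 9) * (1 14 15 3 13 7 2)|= |(15)(1 6 11 10 9 5 3 13 7 2)|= 10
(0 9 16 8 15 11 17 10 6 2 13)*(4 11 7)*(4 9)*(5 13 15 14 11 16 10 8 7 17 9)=(0 4 16 7 5 13)(2 15 17 8 14 11 9 10 6)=[4, 1, 15, 3, 16, 13, 2, 5, 14, 10, 6, 9, 12, 0, 11, 17, 7, 8]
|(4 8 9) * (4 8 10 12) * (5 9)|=3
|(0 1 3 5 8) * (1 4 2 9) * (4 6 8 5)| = |(0 6 8)(1 3 4 2 9)| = 15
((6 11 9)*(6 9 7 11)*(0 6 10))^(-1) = (0 10 6)(7 11) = ((0 6 10)(7 11))^(-1)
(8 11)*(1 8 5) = (1 8 11 5) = [0, 8, 2, 3, 4, 1, 6, 7, 11, 9, 10, 5]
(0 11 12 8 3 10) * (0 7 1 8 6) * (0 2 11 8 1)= (0 8 3 10 7)(2 11 12 6)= [8, 1, 11, 10, 4, 5, 2, 0, 3, 9, 7, 12, 6]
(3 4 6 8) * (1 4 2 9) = (1 4 6 8 3 2 9) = [0, 4, 9, 2, 6, 5, 8, 7, 3, 1]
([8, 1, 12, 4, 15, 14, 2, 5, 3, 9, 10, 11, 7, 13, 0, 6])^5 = (0 6 14 15 5 4 7 3 12 8 2)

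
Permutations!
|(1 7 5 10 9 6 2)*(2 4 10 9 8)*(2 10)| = 14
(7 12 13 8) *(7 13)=(7 12)(8 13)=[0, 1, 2, 3, 4, 5, 6, 12, 13, 9, 10, 11, 7, 8]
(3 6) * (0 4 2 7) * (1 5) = (0 4 2 7)(1 5)(3 6) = [4, 5, 7, 6, 2, 1, 3, 0]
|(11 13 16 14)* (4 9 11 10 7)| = 8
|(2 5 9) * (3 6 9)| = |(2 5 3 6 9)| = 5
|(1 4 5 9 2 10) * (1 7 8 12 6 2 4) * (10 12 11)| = |(2 12 6)(4 5 9)(7 8 11 10)| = 12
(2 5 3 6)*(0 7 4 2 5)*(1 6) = (0 7 4 2)(1 6 5 3) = [7, 6, 0, 1, 2, 3, 5, 4]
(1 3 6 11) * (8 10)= (1 3 6 11)(8 10)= [0, 3, 2, 6, 4, 5, 11, 7, 10, 9, 8, 1]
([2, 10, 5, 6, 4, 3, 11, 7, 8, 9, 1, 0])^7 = (0 2 5 3 6 11)(1 10)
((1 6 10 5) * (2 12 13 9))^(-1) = ((1 6 10 5)(2 12 13 9))^(-1) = (1 5 10 6)(2 9 13 12)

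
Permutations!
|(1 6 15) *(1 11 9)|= |(1 6 15 11 9)|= 5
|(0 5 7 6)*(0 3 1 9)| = 7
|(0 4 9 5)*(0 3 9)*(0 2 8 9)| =7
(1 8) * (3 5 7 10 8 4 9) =(1 4 9 3 5 7 10 8) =[0, 4, 2, 5, 9, 7, 6, 10, 1, 3, 8]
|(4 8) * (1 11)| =|(1 11)(4 8)| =2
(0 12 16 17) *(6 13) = (0 12 16 17)(6 13) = [12, 1, 2, 3, 4, 5, 13, 7, 8, 9, 10, 11, 16, 6, 14, 15, 17, 0]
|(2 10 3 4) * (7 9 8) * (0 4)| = |(0 4 2 10 3)(7 9 8)| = 15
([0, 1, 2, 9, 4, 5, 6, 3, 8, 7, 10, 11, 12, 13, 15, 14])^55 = [0, 1, 2, 9, 4, 5, 6, 3, 8, 7, 10, 11, 12, 13, 15, 14]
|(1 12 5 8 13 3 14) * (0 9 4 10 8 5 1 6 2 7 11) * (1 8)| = 14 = |(0 9 4 10 1 12 8 13 3 14 6 2 7 11)|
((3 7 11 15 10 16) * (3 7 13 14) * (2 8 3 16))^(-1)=((2 8 3 13 14 16 7 11 15 10))^(-1)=(2 10 15 11 7 16 14 13 3 8)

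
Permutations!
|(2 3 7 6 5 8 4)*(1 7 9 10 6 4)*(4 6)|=5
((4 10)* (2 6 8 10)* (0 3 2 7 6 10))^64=(10)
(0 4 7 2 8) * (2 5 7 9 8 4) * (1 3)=(0 2 4 9 8)(1 3)(5 7)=[2, 3, 4, 1, 9, 7, 6, 5, 0, 8]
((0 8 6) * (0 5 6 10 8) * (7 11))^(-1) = ((5 6)(7 11)(8 10))^(-1) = (5 6)(7 11)(8 10)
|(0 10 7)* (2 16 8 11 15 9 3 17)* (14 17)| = |(0 10 7)(2 16 8 11 15 9 3 14 17)| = 9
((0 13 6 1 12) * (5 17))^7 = (0 6 12 13 1)(5 17)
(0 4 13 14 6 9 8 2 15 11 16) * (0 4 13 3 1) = (0 13 14 6 9 8 2 15 11 16 4 3 1) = [13, 0, 15, 1, 3, 5, 9, 7, 2, 8, 10, 16, 12, 14, 6, 11, 4]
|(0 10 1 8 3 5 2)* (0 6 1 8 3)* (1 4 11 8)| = |(0 10 1 3 5 2 6 4 11 8)| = 10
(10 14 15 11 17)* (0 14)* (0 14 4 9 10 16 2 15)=[4, 1, 15, 3, 9, 5, 6, 7, 8, 10, 14, 17, 12, 13, 0, 11, 2, 16]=(0 4 9 10 14)(2 15 11 17 16)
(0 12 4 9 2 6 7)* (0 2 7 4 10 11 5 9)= [12, 1, 6, 3, 0, 9, 4, 2, 8, 7, 11, 5, 10]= (0 12 10 11 5 9 7 2 6 4)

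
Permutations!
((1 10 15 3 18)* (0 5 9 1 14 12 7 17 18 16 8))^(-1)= ((0 5 9 1 10 15 3 16 8)(7 17 18 14 12))^(-1)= (0 8 16 3 15 10 1 9 5)(7 12 14 18 17)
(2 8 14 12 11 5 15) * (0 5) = (0 5 15 2 8 14 12 11) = [5, 1, 8, 3, 4, 15, 6, 7, 14, 9, 10, 0, 11, 13, 12, 2]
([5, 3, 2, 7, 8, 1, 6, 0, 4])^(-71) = [7, 5, 2, 1, 8, 0, 6, 3, 4]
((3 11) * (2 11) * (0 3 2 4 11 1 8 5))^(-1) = (0 5 8 1 2 11 4 3)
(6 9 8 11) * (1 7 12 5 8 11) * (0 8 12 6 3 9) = (0 8 1 7 6)(3 9 11)(5 12) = [8, 7, 2, 9, 4, 12, 0, 6, 1, 11, 10, 3, 5]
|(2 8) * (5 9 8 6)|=|(2 6 5 9 8)|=5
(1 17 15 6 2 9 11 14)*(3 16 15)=(1 17 3 16 15 6 2 9 11 14)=[0, 17, 9, 16, 4, 5, 2, 7, 8, 11, 10, 14, 12, 13, 1, 6, 15, 3]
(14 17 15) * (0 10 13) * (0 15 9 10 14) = (0 14 17 9 10 13 15) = [14, 1, 2, 3, 4, 5, 6, 7, 8, 10, 13, 11, 12, 15, 17, 0, 16, 9]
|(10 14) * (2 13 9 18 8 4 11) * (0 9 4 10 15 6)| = |(0 9 18 8 10 14 15 6)(2 13 4 11)| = 8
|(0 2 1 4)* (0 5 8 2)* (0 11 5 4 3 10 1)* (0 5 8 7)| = |(0 11 8 2 5 7)(1 3 10)| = 6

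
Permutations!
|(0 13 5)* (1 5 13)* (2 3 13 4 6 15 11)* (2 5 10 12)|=12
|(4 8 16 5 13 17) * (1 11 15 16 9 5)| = |(1 11 15 16)(4 8 9 5 13 17)| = 12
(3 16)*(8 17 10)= (3 16)(8 17 10)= [0, 1, 2, 16, 4, 5, 6, 7, 17, 9, 8, 11, 12, 13, 14, 15, 3, 10]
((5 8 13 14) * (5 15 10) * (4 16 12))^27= ((4 16 12)(5 8 13 14 15 10))^27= (16)(5 14)(8 15)(10 13)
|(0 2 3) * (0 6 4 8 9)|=7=|(0 2 3 6 4 8 9)|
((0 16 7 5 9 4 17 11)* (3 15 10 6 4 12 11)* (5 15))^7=(0 17 16 3 7 5 15 9 10 12 6 11 4)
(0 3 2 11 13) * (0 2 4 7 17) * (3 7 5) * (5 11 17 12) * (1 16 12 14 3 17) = (0 7 14 3 4 11 13 2 1 16 12 5 17) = [7, 16, 1, 4, 11, 17, 6, 14, 8, 9, 10, 13, 5, 2, 3, 15, 12, 0]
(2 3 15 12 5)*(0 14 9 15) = (0 14 9 15 12 5 2 3) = [14, 1, 3, 0, 4, 2, 6, 7, 8, 15, 10, 11, 5, 13, 9, 12]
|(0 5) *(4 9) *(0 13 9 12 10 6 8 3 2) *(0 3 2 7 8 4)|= 4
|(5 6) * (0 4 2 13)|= 4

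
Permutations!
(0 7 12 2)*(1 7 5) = (0 5 1 7 12 2) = [5, 7, 0, 3, 4, 1, 6, 12, 8, 9, 10, 11, 2]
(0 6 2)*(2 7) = (0 6 7 2) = [6, 1, 0, 3, 4, 5, 7, 2]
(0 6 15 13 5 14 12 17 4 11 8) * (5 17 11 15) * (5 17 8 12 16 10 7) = [6, 1, 2, 3, 15, 14, 17, 5, 0, 9, 7, 12, 11, 8, 16, 13, 10, 4] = (0 6 17 4 15 13 8)(5 14 16 10 7)(11 12)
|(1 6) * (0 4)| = |(0 4)(1 6)| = 2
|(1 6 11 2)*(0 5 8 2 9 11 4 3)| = 8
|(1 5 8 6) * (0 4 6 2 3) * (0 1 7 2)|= |(0 4 6 7 2 3 1 5 8)|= 9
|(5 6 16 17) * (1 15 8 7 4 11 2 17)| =|(1 15 8 7 4 11 2 17 5 6 16)| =11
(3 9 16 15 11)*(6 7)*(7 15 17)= (3 9 16 17 7 6 15 11)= [0, 1, 2, 9, 4, 5, 15, 6, 8, 16, 10, 3, 12, 13, 14, 11, 17, 7]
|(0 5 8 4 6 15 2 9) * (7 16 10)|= 24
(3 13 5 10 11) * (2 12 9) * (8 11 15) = (2 12 9)(3 13 5 10 15 8 11) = [0, 1, 12, 13, 4, 10, 6, 7, 11, 2, 15, 3, 9, 5, 14, 8]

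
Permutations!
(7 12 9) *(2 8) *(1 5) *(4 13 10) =(1 5)(2 8)(4 13 10)(7 12 9) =[0, 5, 8, 3, 13, 1, 6, 12, 2, 7, 4, 11, 9, 10]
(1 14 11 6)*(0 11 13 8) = (0 11 6 1 14 13 8) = [11, 14, 2, 3, 4, 5, 1, 7, 0, 9, 10, 6, 12, 8, 13]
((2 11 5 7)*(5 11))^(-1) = (11)(2 7 5)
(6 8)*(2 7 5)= [0, 1, 7, 3, 4, 2, 8, 5, 6]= (2 7 5)(6 8)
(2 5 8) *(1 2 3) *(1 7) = (1 2 5 8 3 7) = [0, 2, 5, 7, 4, 8, 6, 1, 3]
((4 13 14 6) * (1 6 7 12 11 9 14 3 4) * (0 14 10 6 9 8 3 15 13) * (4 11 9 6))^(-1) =(0 4 10 9 12 7 14)(1 6)(3 8 11)(13 15)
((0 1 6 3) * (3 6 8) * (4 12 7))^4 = ((0 1 8 3)(4 12 7))^4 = (4 12 7)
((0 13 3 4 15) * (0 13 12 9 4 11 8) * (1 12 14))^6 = ((0 14 1 12 9 4 15 13 3 11 8))^6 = (0 15 14 13 1 3 12 11 9 8 4)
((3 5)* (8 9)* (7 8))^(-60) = (9)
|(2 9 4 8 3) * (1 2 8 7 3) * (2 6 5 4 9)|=7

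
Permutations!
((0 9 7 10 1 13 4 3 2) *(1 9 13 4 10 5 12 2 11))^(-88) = (13)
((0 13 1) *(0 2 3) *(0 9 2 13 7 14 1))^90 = (14)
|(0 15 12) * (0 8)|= 4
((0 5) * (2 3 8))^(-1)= ((0 5)(2 3 8))^(-1)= (0 5)(2 8 3)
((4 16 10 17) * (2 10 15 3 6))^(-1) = (2 6 3 15 16 4 17 10)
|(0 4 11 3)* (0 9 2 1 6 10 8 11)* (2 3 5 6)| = 10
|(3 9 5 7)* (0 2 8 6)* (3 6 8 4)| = 8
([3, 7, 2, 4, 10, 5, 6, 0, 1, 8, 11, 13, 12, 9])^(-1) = (0 7 1 8 9 13 11 10 4 3)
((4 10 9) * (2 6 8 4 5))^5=((2 6 8 4 10 9 5))^5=(2 9 4 6 5 10 8)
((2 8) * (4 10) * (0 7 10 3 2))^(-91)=(10)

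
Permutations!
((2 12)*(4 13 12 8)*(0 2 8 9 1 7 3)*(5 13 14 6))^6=((0 2 9 1 7 3)(4 14 6 5 13 12 8))^6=(4 8 12 13 5 6 14)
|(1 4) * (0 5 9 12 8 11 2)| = |(0 5 9 12 8 11 2)(1 4)| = 14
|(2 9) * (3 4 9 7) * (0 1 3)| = |(0 1 3 4 9 2 7)| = 7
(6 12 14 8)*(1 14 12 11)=[0, 14, 2, 3, 4, 5, 11, 7, 6, 9, 10, 1, 12, 13, 8]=(1 14 8 6 11)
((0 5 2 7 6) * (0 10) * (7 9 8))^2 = (0 2 8 6)(5 9 7 10)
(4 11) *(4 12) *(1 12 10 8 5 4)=(1 12)(4 11 10 8 5)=[0, 12, 2, 3, 11, 4, 6, 7, 5, 9, 8, 10, 1]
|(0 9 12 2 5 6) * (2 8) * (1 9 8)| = |(0 8 2 5 6)(1 9 12)| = 15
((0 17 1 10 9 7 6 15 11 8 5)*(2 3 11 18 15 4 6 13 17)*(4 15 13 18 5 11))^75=((0 2 3 4 6 15 5)(1 10 9 7 18 13 17)(8 11))^75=(0 15 4 2 5 6 3)(1 13 7 10 17 18 9)(8 11)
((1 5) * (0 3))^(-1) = (0 3)(1 5)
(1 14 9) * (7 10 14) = (1 7 10 14 9) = [0, 7, 2, 3, 4, 5, 6, 10, 8, 1, 14, 11, 12, 13, 9]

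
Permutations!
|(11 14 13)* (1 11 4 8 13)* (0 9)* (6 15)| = |(0 9)(1 11 14)(4 8 13)(6 15)| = 6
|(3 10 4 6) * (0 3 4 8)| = |(0 3 10 8)(4 6)| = 4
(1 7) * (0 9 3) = (0 9 3)(1 7) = [9, 7, 2, 0, 4, 5, 6, 1, 8, 3]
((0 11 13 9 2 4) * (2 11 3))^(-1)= ((0 3 2 4)(9 11 13))^(-1)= (0 4 2 3)(9 13 11)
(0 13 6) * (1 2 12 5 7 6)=(0 13 1 2 12 5 7 6)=[13, 2, 12, 3, 4, 7, 0, 6, 8, 9, 10, 11, 5, 1]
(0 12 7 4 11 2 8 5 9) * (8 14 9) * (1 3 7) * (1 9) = (0 12 9)(1 3 7 4 11 2 14)(5 8) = [12, 3, 14, 7, 11, 8, 6, 4, 5, 0, 10, 2, 9, 13, 1]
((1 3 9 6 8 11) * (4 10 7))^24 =(11)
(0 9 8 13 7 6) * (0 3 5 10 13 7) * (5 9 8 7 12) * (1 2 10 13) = (0 8 12 5 13)(1 2 10)(3 9 7 6) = [8, 2, 10, 9, 4, 13, 3, 6, 12, 7, 1, 11, 5, 0]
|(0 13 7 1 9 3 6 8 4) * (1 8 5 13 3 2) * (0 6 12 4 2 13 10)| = |(0 3 12 4 6 5 10)(1 9 13 7 8 2)| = 42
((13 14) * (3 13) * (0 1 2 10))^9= (14)(0 1 2 10)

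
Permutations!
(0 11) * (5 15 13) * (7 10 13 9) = (0 11)(5 15 9 7 10 13) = [11, 1, 2, 3, 4, 15, 6, 10, 8, 7, 13, 0, 12, 5, 14, 9]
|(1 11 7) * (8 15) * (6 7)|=4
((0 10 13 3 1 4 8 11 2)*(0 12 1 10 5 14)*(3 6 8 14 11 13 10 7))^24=(14)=((0 5 11 2 12 1 4 14)(3 7)(6 8 13))^24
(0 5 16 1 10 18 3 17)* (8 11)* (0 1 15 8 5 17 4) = [17, 10, 2, 4, 0, 16, 6, 7, 11, 9, 18, 5, 12, 13, 14, 8, 15, 1, 3] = (0 17 1 10 18 3 4)(5 16 15 8 11)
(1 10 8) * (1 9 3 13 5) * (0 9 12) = (0 9 3 13 5 1 10 8 12) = [9, 10, 2, 13, 4, 1, 6, 7, 12, 3, 8, 11, 0, 5]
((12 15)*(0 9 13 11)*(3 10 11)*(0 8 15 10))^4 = ((0 9 13 3)(8 15 12 10 11))^4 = (8 11 10 12 15)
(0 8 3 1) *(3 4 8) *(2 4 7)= (0 3 1)(2 4 8 7)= [3, 0, 4, 1, 8, 5, 6, 2, 7]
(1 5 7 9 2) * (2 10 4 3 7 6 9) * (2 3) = [0, 5, 1, 7, 2, 6, 9, 3, 8, 10, 4] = (1 5 6 9 10 4 2)(3 7)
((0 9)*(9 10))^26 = (0 9 10)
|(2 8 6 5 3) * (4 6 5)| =|(2 8 5 3)(4 6)| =4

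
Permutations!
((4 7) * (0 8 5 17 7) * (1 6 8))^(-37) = (0 8 7 1 5 4 6 17)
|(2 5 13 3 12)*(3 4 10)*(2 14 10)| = 4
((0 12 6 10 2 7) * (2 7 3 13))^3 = ((0 12 6 10 7)(2 3 13))^3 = (13)(0 10 12 7 6)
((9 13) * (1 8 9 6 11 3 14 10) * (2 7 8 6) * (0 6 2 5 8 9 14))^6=(0 11)(1 8 9)(2 14 13)(3 6)(5 7 10)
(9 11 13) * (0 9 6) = [9, 1, 2, 3, 4, 5, 0, 7, 8, 11, 10, 13, 12, 6] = (0 9 11 13 6)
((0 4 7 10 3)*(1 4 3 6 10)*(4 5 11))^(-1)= (0 3)(1 7 4 11 5)(6 10)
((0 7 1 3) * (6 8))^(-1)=((0 7 1 3)(6 8))^(-1)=(0 3 1 7)(6 8)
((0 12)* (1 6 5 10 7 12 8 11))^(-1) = ((0 8 11 1 6 5 10 7 12))^(-1) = (0 12 7 10 5 6 1 11 8)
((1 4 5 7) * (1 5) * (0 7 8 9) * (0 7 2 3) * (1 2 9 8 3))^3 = (0 5 9 3 7)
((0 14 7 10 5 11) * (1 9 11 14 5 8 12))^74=((0 5 14 7 10 8 12 1 9 11))^74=(0 10 9 14 12)(1 5 8 11 7)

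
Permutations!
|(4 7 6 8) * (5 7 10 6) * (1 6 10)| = 4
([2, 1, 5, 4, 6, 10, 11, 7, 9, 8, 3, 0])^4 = [3, 1, 4, 0, 2, 6, 5, 7, 8, 9, 11, 10]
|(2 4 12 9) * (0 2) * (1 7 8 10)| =|(0 2 4 12 9)(1 7 8 10)| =20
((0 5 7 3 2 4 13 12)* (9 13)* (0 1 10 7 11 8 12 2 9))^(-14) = (0 4 2 13 9 3 7 10 1 12 8 11 5)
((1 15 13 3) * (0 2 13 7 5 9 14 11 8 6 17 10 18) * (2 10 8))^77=((0 10 18)(1 15 7 5 9 14 11 2 13 3)(6 17 8))^77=(0 18 10)(1 2 9 15 13 14 7 3 11 5)(6 8 17)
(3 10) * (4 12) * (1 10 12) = (1 10 3 12 4) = [0, 10, 2, 12, 1, 5, 6, 7, 8, 9, 3, 11, 4]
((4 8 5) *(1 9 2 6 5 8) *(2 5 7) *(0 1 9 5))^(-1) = (0 9 4 5 1)(2 7 6)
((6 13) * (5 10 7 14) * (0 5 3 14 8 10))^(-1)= (0 5)(3 14)(6 13)(7 10 8)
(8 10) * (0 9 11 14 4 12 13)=(0 9 11 14 4 12 13)(8 10)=[9, 1, 2, 3, 12, 5, 6, 7, 10, 11, 8, 14, 13, 0, 4]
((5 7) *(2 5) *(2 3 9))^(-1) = ((2 5 7 3 9))^(-1) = (2 9 3 7 5)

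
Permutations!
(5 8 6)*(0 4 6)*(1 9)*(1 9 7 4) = [1, 7, 2, 3, 6, 8, 5, 4, 0, 9] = (9)(0 1 7 4 6 5 8)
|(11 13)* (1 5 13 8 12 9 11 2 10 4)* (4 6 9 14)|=|(1 5 13 2 10 6 9 11 8 12 14 4)|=12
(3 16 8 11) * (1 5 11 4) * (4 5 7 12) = (1 7 12 4)(3 16 8 5 11) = [0, 7, 2, 16, 1, 11, 6, 12, 5, 9, 10, 3, 4, 13, 14, 15, 8]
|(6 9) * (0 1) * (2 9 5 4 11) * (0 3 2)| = 9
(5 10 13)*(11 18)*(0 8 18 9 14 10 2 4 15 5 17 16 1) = [8, 0, 4, 3, 15, 2, 6, 7, 18, 14, 13, 9, 12, 17, 10, 5, 1, 16, 11] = (0 8 18 11 9 14 10 13 17 16 1)(2 4 15 5)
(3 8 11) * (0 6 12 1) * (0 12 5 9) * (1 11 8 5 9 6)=[1, 12, 2, 5, 4, 6, 9, 7, 8, 0, 10, 3, 11]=(0 1 12 11 3 5 6 9)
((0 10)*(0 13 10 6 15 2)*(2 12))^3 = (0 12 6 2 15)(10 13)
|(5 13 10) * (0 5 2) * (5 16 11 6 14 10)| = 14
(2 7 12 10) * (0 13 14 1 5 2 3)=(0 13 14 1 5 2 7 12 10 3)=[13, 5, 7, 0, 4, 2, 6, 12, 8, 9, 3, 11, 10, 14, 1]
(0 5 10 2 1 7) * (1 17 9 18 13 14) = (0 5 10 2 17 9 18 13 14 1 7) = [5, 7, 17, 3, 4, 10, 6, 0, 8, 18, 2, 11, 12, 14, 1, 15, 16, 9, 13]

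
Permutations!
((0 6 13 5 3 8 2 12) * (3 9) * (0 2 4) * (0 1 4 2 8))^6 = (13)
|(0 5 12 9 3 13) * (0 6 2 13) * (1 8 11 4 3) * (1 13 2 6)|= |(0 5 12 9 13 1 8 11 4 3)|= 10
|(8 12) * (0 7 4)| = |(0 7 4)(8 12)| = 6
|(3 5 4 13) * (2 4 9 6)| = 7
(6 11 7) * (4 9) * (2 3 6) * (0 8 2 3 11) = (0 8 2 11 7 3 6)(4 9) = [8, 1, 11, 6, 9, 5, 0, 3, 2, 4, 10, 7]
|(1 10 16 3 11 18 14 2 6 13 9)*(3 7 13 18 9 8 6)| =13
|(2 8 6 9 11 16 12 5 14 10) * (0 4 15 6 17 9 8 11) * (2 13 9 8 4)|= 30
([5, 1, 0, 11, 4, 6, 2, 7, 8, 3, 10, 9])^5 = (0 5 6 2)(3 9 11)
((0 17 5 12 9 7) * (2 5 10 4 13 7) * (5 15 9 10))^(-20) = (0 10)(2 15 9)(4 17)(5 13)(7 12) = ((0 17 5 12 10 4 13 7)(2 15 9))^(-20)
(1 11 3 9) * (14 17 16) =(1 11 3 9)(14 17 16) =[0, 11, 2, 9, 4, 5, 6, 7, 8, 1, 10, 3, 12, 13, 17, 15, 14, 16]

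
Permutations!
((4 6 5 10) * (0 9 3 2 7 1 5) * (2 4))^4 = (0 6 4 3 9)(1 7 2 10 5)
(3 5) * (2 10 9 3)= (2 10 9 3 5)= [0, 1, 10, 5, 4, 2, 6, 7, 8, 3, 9]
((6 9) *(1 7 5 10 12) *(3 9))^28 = ((1 7 5 10 12)(3 9 6))^28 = (1 10 7 12 5)(3 9 6)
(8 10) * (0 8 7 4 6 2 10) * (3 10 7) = [8, 1, 7, 10, 6, 5, 2, 4, 0, 9, 3] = (0 8)(2 7 4 6)(3 10)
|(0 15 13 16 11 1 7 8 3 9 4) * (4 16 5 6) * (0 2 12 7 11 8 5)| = 12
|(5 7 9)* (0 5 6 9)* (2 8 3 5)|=6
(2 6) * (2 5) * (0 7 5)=(0 7 5 2 6)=[7, 1, 6, 3, 4, 2, 0, 5]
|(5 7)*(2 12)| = 2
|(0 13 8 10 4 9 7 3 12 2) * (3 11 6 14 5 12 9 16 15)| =|(0 13 8 10 4 16 15 3 9 7 11 6 14 5 12 2)| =16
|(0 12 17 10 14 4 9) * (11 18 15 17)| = |(0 12 11 18 15 17 10 14 4 9)| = 10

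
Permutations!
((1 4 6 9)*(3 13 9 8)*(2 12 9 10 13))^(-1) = (1 9 12 2 3 8 6 4)(10 13)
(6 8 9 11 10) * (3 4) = [0, 1, 2, 4, 3, 5, 8, 7, 9, 11, 6, 10] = (3 4)(6 8 9 11 10)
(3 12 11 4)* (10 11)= (3 12 10 11 4)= [0, 1, 2, 12, 3, 5, 6, 7, 8, 9, 11, 4, 10]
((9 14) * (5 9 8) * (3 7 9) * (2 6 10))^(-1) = ((2 6 10)(3 7 9 14 8 5))^(-1) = (2 10 6)(3 5 8 14 9 7)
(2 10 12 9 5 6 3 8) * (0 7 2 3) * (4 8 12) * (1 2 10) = (0 7 10 4 8 3 12 9 5 6)(1 2) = [7, 2, 1, 12, 8, 6, 0, 10, 3, 5, 4, 11, 9]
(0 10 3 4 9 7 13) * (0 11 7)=(0 10 3 4 9)(7 13 11)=[10, 1, 2, 4, 9, 5, 6, 13, 8, 0, 3, 7, 12, 11]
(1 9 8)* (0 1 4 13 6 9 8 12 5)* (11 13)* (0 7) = (0 1 8 4 11 13 6 9 12 5 7) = [1, 8, 2, 3, 11, 7, 9, 0, 4, 12, 10, 13, 5, 6]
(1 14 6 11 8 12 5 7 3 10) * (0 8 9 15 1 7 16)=(0 8 12 5 16)(1 14 6 11 9 15)(3 10 7)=[8, 14, 2, 10, 4, 16, 11, 3, 12, 15, 7, 9, 5, 13, 6, 1, 0]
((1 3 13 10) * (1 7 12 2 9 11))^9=((1 3 13 10 7 12 2 9 11))^9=(13)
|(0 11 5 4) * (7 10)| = 4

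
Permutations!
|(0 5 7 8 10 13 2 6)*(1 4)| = 8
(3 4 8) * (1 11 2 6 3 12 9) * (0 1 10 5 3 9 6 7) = (0 1 11 2 7)(3 4 8 12 6 9 10 5) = [1, 11, 7, 4, 8, 3, 9, 0, 12, 10, 5, 2, 6]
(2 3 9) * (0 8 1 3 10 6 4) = (0 8 1 3 9 2 10 6 4) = [8, 3, 10, 9, 0, 5, 4, 7, 1, 2, 6]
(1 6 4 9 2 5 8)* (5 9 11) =(1 6 4 11 5 8)(2 9) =[0, 6, 9, 3, 11, 8, 4, 7, 1, 2, 10, 5]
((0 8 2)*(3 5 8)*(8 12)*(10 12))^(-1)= (0 2 8 12 10 5 3)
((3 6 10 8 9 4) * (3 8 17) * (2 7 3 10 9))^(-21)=((2 7 3 6 9 4 8)(10 17))^(-21)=(10 17)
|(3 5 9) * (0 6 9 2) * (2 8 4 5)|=|(0 6 9 3 2)(4 5 8)|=15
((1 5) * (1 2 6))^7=((1 5 2 6))^7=(1 6 2 5)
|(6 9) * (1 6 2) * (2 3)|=5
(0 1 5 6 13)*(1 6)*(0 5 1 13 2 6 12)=(0 12)(2 6)(5 13)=[12, 1, 6, 3, 4, 13, 2, 7, 8, 9, 10, 11, 0, 5]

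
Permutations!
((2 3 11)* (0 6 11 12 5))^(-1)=((0 6 11 2 3 12 5))^(-1)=(0 5 12 3 2 11 6)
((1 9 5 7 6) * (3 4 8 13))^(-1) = (1 6 7 5 9)(3 13 8 4)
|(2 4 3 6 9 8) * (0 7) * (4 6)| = 4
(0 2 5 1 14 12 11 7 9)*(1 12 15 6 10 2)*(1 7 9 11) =(0 7 11 9)(1 14 15 6 10 2 5 12) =[7, 14, 5, 3, 4, 12, 10, 11, 8, 0, 2, 9, 1, 13, 15, 6]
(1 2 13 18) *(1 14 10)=(1 2 13 18 14 10)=[0, 2, 13, 3, 4, 5, 6, 7, 8, 9, 1, 11, 12, 18, 10, 15, 16, 17, 14]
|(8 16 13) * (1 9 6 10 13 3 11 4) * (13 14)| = 11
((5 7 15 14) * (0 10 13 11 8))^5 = (5 7 15 14)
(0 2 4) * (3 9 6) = (0 2 4)(3 9 6) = [2, 1, 4, 9, 0, 5, 3, 7, 8, 6]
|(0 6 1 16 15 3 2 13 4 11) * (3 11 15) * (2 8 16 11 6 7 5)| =|(0 7 5 2 13 4 15 6 1 11)(3 8 16)| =30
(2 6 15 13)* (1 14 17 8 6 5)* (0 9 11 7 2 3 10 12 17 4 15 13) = (0 9 11 7 2 5 1 14 4 15)(3 10 12 17 8 6 13) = [9, 14, 5, 10, 15, 1, 13, 2, 6, 11, 12, 7, 17, 3, 4, 0, 16, 8]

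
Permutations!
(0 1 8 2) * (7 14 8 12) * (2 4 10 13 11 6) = [1, 12, 0, 3, 10, 5, 2, 14, 4, 9, 13, 6, 7, 11, 8] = (0 1 12 7 14 8 4 10 13 11 6 2)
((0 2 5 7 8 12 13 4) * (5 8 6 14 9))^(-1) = (0 4 13 12 8 2)(5 9 14 6 7)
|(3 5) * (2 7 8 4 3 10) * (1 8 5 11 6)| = 12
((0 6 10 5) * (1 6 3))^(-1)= ((0 3 1 6 10 5))^(-1)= (0 5 10 6 1 3)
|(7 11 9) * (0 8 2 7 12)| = 7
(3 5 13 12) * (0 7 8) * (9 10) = (0 7 8)(3 5 13 12)(9 10) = [7, 1, 2, 5, 4, 13, 6, 8, 0, 10, 9, 11, 3, 12]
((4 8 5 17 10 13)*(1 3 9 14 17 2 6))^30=(1 13)(2 17)(3 4)(5 14)(6 10)(8 9)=((1 3 9 14 17 10 13 4 8 5 2 6))^30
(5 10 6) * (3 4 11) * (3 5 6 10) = (3 4 11 5) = [0, 1, 2, 4, 11, 3, 6, 7, 8, 9, 10, 5]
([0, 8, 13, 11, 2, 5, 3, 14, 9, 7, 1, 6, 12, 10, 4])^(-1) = [0, 10, 4, 6, 14, 5, 11, 9, 1, 8, 13, 3, 12, 2, 7]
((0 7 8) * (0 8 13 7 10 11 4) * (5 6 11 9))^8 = (13)(0 10 9 5 6 11 4)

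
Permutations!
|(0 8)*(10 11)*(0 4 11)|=5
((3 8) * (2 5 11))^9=(11)(3 8)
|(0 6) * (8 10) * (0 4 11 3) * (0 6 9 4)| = 6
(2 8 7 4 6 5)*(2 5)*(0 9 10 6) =(0 9 10 6 2 8 7 4) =[9, 1, 8, 3, 0, 5, 2, 4, 7, 10, 6]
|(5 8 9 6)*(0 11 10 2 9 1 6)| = 20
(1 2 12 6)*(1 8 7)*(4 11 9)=(1 2 12 6 8 7)(4 11 9)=[0, 2, 12, 3, 11, 5, 8, 1, 7, 4, 10, 9, 6]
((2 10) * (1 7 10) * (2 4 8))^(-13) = (1 2 8 4 10 7)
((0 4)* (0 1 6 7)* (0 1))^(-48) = (7)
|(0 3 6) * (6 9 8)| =5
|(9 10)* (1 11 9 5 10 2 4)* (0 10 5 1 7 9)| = 4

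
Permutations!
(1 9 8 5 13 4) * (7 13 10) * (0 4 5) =(0 4 1 9 8)(5 10 7 13) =[4, 9, 2, 3, 1, 10, 6, 13, 0, 8, 7, 11, 12, 5]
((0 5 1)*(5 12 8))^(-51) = (0 1 5 8 12)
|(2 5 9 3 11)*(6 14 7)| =|(2 5 9 3 11)(6 14 7)| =15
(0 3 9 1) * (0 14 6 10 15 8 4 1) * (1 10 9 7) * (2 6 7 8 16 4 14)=(0 3 8 14 7 1 2 6 9)(4 10 15 16)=[3, 2, 6, 8, 10, 5, 9, 1, 14, 0, 15, 11, 12, 13, 7, 16, 4]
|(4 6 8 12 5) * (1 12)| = |(1 12 5 4 6 8)| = 6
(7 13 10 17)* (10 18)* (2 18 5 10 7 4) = (2 18 7 13 5 10 17 4) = [0, 1, 18, 3, 2, 10, 6, 13, 8, 9, 17, 11, 12, 5, 14, 15, 16, 4, 7]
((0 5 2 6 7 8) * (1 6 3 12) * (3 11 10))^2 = ((0 5 2 11 10 3 12 1 6 7 8))^2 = (0 2 10 12 6 8 5 11 3 1 7)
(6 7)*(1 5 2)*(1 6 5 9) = (1 9)(2 6 7 5) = [0, 9, 6, 3, 4, 2, 7, 5, 8, 1]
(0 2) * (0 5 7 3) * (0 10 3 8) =[2, 1, 5, 10, 4, 7, 6, 8, 0, 9, 3] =(0 2 5 7 8)(3 10)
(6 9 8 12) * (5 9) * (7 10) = (5 9 8 12 6)(7 10) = [0, 1, 2, 3, 4, 9, 5, 10, 12, 8, 7, 11, 6]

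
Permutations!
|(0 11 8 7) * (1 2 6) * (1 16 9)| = 20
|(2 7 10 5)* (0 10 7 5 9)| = |(0 10 9)(2 5)| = 6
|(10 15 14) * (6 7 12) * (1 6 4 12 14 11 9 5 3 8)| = |(1 6 7 14 10 15 11 9 5 3 8)(4 12)| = 22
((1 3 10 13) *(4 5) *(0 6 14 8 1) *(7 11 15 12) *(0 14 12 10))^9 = (0 8 10 7)(1 13 11 6)(3 14 15 12)(4 5)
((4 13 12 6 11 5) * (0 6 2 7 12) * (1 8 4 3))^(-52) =(0 11 3 8 13 6 5 1 4)(2 12 7)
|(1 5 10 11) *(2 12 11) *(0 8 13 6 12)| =10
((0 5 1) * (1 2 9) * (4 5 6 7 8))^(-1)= ((0 6 7 8 4 5 2 9 1))^(-1)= (0 1 9 2 5 4 8 7 6)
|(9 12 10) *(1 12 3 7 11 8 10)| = 6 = |(1 12)(3 7 11 8 10 9)|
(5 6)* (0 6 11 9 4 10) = (0 6 5 11 9 4 10) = [6, 1, 2, 3, 10, 11, 5, 7, 8, 4, 0, 9]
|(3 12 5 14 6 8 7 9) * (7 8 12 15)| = 4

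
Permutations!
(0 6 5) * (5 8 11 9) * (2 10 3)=(0 6 8 11 9 5)(2 10 3)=[6, 1, 10, 2, 4, 0, 8, 7, 11, 5, 3, 9]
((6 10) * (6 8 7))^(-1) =(6 7 8 10)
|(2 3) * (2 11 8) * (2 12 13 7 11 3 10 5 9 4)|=5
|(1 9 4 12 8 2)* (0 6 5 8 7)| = 10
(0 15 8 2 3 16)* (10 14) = (0 15 8 2 3 16)(10 14) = [15, 1, 3, 16, 4, 5, 6, 7, 2, 9, 14, 11, 12, 13, 10, 8, 0]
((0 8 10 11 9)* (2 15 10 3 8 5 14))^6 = (0 11 15 14)(2 5 9 10) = ((0 5 14 2 15 10 11 9)(3 8))^6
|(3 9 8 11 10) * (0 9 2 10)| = |(0 9 8 11)(2 10 3)| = 12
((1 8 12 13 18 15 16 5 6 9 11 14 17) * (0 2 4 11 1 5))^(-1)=((0 2 4 11 14 17 5 6 9 1 8 12 13 18 15 16))^(-1)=(0 16 15 18 13 12 8 1 9 6 5 17 14 11 4 2)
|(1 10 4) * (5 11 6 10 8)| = |(1 8 5 11 6 10 4)| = 7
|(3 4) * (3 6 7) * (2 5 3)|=|(2 5 3 4 6 7)|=6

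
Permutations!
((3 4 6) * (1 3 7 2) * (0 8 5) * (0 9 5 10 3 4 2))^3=(0 3 4)(1 7 10)(2 6 8)(5 9)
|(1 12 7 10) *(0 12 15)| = 6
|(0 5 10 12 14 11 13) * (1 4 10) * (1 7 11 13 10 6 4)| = 8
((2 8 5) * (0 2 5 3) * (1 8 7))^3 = (0 1)(2 8)(3 7)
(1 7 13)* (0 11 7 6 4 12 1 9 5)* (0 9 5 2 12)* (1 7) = (0 11 1 6 4)(2 12 7 13 5 9) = [11, 6, 12, 3, 0, 9, 4, 13, 8, 2, 10, 1, 7, 5]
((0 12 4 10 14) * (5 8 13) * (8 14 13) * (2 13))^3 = (0 10 5 12 2 14 4 13)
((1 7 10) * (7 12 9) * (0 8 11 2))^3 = (0 2 11 8)(1 7 12 10 9)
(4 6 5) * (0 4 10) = (0 4 6 5 10) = [4, 1, 2, 3, 6, 10, 5, 7, 8, 9, 0]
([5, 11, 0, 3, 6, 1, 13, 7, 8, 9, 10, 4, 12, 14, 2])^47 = (0 1 4 13 2 5 11 6 14)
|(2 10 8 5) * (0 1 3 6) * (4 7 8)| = |(0 1 3 6)(2 10 4 7 8 5)| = 12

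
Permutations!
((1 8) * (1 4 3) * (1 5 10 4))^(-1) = (1 8)(3 4 10 5)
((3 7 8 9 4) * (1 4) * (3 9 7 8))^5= (1 9 4)(3 7 8)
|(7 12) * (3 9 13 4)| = 4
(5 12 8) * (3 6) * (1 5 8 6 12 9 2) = (1 5 9 2)(3 12 6) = [0, 5, 1, 12, 4, 9, 3, 7, 8, 2, 10, 11, 6]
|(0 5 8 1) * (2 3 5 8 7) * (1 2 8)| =|(0 1)(2 3 5 7 8)| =10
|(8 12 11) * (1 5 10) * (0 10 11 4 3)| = 9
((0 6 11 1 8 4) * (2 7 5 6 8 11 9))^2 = (11)(0 4 8)(2 5 9 7 6)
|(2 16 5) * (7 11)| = 6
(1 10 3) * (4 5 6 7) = [0, 10, 2, 1, 5, 6, 7, 4, 8, 9, 3] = (1 10 3)(4 5 6 7)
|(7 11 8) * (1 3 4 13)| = 12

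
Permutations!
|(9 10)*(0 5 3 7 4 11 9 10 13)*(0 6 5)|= 8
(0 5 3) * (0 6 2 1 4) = (0 5 3 6 2 1 4) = [5, 4, 1, 6, 0, 3, 2]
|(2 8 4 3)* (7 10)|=4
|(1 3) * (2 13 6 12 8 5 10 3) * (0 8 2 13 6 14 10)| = 15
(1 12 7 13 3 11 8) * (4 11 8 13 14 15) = (1 12 7 14 15 4 11 13 3 8) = [0, 12, 2, 8, 11, 5, 6, 14, 1, 9, 10, 13, 7, 3, 15, 4]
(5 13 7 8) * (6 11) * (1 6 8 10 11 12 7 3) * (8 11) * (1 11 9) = (1 6 12 7 10 8 5 13 3 11 9) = [0, 6, 2, 11, 4, 13, 12, 10, 5, 1, 8, 9, 7, 3]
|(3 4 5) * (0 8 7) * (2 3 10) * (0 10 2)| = 4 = |(0 8 7 10)(2 3 4 5)|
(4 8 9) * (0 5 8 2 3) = (0 5 8 9 4 2 3) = [5, 1, 3, 0, 2, 8, 6, 7, 9, 4]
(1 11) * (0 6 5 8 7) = (0 6 5 8 7)(1 11) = [6, 11, 2, 3, 4, 8, 5, 0, 7, 9, 10, 1]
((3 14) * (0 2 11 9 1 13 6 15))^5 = (0 13 11 15 1 2 6 9)(3 14)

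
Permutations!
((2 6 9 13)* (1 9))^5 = ((1 9 13 2 6))^5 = (13)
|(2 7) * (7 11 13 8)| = 5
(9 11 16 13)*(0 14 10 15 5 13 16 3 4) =(16)(0 14 10 15 5 13 9 11 3 4) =[14, 1, 2, 4, 0, 13, 6, 7, 8, 11, 15, 3, 12, 9, 10, 5, 16]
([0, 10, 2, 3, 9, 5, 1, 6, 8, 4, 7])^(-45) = [0, 6, 2, 3, 9, 5, 7, 10, 8, 4, 1]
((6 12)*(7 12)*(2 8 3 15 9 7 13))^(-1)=((2 8 3 15 9 7 12 6 13))^(-1)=(2 13 6 12 7 9 15 3 8)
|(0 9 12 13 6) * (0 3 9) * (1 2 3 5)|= |(1 2 3 9 12 13 6 5)|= 8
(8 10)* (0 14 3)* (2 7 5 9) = (0 14 3)(2 7 5 9)(8 10) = [14, 1, 7, 0, 4, 9, 6, 5, 10, 2, 8, 11, 12, 13, 3]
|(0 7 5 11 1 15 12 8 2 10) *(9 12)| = |(0 7 5 11 1 15 9 12 8 2 10)| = 11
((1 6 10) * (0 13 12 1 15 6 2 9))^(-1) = ((0 13 12 1 2 9)(6 10 15))^(-1) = (0 9 2 1 12 13)(6 15 10)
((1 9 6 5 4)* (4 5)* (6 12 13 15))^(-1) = (1 4 6 15 13 12 9)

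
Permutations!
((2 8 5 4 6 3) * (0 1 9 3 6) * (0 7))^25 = (0 4 8 3 1 7 5 2 9)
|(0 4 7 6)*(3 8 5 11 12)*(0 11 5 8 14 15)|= |(0 4 7 6 11 12 3 14 15)|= 9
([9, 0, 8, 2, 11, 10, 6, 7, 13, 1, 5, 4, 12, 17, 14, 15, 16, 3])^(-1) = (0 1 9)(2 3 17 13 8)(4 11)(5 10)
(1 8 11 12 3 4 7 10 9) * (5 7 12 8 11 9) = (1 11 8 9)(3 4 12)(5 7 10) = [0, 11, 2, 4, 12, 7, 6, 10, 9, 1, 5, 8, 3]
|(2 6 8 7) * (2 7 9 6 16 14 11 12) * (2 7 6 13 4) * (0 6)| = 12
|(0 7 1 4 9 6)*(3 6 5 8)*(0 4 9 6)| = |(0 7 1 9 5 8 3)(4 6)| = 14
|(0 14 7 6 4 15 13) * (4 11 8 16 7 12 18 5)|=40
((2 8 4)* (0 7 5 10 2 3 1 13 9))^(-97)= (0 5 2 4 1 9 7 10 8 3 13)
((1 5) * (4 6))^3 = (1 5)(4 6)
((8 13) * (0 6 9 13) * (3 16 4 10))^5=(3 16 4 10)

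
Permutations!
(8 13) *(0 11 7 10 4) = (0 11 7 10 4)(8 13) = [11, 1, 2, 3, 0, 5, 6, 10, 13, 9, 4, 7, 12, 8]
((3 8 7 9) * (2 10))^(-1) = ((2 10)(3 8 7 9))^(-1) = (2 10)(3 9 7 8)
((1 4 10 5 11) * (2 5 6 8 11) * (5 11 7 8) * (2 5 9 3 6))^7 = (1 10 11 4 2)(3 6 9)(7 8)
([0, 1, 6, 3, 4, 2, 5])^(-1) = (2 5 6)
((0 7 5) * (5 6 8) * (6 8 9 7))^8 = (0 9 8)(5 6 7)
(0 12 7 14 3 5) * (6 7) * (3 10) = (0 12 6 7 14 10 3 5) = [12, 1, 2, 5, 4, 0, 7, 14, 8, 9, 3, 11, 6, 13, 10]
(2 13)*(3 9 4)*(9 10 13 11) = (2 11 9 4 3 10 13) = [0, 1, 11, 10, 3, 5, 6, 7, 8, 4, 13, 9, 12, 2]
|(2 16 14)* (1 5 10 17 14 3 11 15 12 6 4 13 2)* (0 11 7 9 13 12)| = 30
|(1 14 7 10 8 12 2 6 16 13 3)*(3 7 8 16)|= |(1 14 8 12 2 6 3)(7 10 16 13)|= 28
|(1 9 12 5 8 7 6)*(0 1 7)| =6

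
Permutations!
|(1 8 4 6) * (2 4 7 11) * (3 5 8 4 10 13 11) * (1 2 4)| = 12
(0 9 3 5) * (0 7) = (0 9 3 5 7) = [9, 1, 2, 5, 4, 7, 6, 0, 8, 3]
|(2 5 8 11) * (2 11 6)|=|(11)(2 5 8 6)|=4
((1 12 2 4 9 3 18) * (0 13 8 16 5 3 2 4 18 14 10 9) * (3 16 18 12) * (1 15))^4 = ((0 13 8 18 15 1 3 14 10 9 2 12 4)(5 16))^4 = (0 15 10 4 18 14 12 8 3 2 13 1 9)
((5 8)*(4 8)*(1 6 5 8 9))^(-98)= (1 5 9 6 4)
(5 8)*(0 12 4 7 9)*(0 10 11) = (0 12 4 7 9 10 11)(5 8) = [12, 1, 2, 3, 7, 8, 6, 9, 5, 10, 11, 0, 4]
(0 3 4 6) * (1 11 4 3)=(0 1 11 4 6)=[1, 11, 2, 3, 6, 5, 0, 7, 8, 9, 10, 4]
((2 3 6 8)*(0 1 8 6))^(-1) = (0 3 2 8 1)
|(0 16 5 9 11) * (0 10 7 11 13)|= |(0 16 5 9 13)(7 11 10)|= 15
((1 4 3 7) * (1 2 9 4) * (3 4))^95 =(2 7 3 9)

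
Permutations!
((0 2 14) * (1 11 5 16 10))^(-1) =(0 14 2)(1 10 16 5 11) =((0 2 14)(1 11 5 16 10))^(-1)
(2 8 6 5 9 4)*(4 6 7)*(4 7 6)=(2 8 6 5 9 4)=[0, 1, 8, 3, 2, 9, 5, 7, 6, 4]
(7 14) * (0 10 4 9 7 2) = (0 10 4 9 7 14 2) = [10, 1, 0, 3, 9, 5, 6, 14, 8, 7, 4, 11, 12, 13, 2]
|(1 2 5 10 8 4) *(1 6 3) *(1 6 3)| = |(1 2 5 10 8 4 3 6)| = 8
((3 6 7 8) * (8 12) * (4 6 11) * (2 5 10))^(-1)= (2 10 5)(3 8 12 7 6 4 11)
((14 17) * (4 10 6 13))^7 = ((4 10 6 13)(14 17))^7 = (4 13 6 10)(14 17)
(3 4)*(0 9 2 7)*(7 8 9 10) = (0 10 7)(2 8 9)(3 4) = [10, 1, 8, 4, 3, 5, 6, 0, 9, 2, 7]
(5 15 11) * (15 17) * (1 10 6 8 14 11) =(1 10 6 8 14 11 5 17 15) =[0, 10, 2, 3, 4, 17, 8, 7, 14, 9, 6, 5, 12, 13, 11, 1, 16, 15]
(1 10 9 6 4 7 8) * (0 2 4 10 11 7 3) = [2, 11, 4, 0, 3, 5, 10, 8, 1, 6, 9, 7] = (0 2 4 3)(1 11 7 8)(6 10 9)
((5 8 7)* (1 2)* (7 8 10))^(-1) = ((1 2)(5 10 7))^(-1) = (1 2)(5 7 10)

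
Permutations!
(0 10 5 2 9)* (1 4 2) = (0 10 5 1 4 2 9) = [10, 4, 9, 3, 2, 1, 6, 7, 8, 0, 5]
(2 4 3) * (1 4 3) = (1 4)(2 3) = [0, 4, 3, 2, 1]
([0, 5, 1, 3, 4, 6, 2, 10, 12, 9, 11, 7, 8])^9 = [0, 5, 1, 3, 4, 6, 2, 7, 12, 9, 10, 11, 8]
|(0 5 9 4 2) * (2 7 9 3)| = 12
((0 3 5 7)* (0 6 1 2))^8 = ((0 3 5 7 6 1 2))^8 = (0 3 5 7 6 1 2)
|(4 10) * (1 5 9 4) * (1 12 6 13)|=|(1 5 9 4 10 12 6 13)|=8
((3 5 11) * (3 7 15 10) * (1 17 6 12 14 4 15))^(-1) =(1 7 11 5 3 10 15 4 14 12 6 17)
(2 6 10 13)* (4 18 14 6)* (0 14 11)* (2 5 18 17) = [14, 1, 4, 3, 17, 18, 10, 7, 8, 9, 13, 0, 12, 5, 6, 15, 16, 2, 11] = (0 14 6 10 13 5 18 11)(2 4 17)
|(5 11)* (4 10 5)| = |(4 10 5 11)| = 4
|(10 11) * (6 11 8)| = 4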